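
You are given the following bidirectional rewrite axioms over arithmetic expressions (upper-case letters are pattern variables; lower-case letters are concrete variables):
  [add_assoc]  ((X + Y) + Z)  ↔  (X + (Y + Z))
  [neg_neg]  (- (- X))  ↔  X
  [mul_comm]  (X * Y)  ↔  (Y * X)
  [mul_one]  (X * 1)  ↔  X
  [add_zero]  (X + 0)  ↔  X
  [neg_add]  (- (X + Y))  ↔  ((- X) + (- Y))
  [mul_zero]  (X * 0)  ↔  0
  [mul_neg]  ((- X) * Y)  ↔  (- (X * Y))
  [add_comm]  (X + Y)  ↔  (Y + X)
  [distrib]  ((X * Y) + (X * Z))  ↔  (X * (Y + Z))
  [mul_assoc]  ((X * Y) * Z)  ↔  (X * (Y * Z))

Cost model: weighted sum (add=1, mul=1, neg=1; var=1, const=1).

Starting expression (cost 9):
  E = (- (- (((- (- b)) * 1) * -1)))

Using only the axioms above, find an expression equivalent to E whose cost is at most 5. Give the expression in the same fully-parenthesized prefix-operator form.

(1) (- (- b))  =[neg_neg →]=  b    ⊢ (- (- ((b * 1) * -1)))
(2) (b * 1)  =[mul_comm →]=  (1 * b)    ⊢ (- (- ((1 * b) * -1)))
(3) (- (- ((1 * b) * -1)))  =[neg_neg →]=  ((1 * b) * -1)    ⊢ cost 5, within 5

((1 * b) * -1)   [cost 5]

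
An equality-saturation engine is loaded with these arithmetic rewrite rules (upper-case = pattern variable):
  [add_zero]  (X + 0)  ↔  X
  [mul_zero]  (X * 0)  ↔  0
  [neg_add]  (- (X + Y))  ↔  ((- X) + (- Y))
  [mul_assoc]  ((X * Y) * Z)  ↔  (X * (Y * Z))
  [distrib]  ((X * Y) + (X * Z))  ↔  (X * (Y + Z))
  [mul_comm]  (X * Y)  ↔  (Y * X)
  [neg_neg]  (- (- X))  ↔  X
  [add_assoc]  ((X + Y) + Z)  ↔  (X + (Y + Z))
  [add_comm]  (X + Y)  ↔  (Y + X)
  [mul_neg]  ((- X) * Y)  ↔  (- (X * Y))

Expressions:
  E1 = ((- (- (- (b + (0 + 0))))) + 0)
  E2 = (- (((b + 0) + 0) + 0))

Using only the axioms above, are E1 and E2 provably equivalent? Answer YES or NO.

(1) (- (- (- (b + (0 + 0)))))  =[neg_neg →]=  (- (b + (0 + 0)))    ⊢ ((- (b + (0 + 0))) + 0)
(2) (0 + 0)  =[add_zero →]=  0    ⊢ ((- (b + 0)) + 0)
(3) (b + 0)  =[add_zero →]=  b    ⊢ ((- b) + 0)
(4) ((- b) + 0)  =[add_zero →]=  (- b)
(5) b  =[add_zero ←]=  (b + 0)    ⊢ (- (b + 0))
(6) b  =[add_zero ←]=  (b + 0)    ⊢ (- ((b + 0) + 0))
(7) b  =[add_zero ←]=  (b + 0)    ⊢ E2

YES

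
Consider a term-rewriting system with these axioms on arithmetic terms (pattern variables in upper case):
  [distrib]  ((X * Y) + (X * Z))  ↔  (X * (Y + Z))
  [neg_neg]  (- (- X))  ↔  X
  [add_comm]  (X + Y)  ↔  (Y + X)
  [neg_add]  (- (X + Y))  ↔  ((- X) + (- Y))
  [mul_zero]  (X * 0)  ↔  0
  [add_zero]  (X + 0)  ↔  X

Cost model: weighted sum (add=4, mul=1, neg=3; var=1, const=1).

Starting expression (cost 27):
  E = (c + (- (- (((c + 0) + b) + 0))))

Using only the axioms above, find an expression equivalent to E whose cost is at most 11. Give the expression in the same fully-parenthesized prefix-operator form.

1. [add_zero →] (c + 0)  →  c;  E = (c + (- (- ((c + b) + 0))))
2. [neg_neg →] (- (- ((c + b) + 0)))  →  ((c + b) + 0);  E = (c + ((c + b) + 0))
3. [add_zero →] ((c + b) + 0)  →  (c + b);  cost 11 ≤ 11, done

(c + (c + b))   [cost 11]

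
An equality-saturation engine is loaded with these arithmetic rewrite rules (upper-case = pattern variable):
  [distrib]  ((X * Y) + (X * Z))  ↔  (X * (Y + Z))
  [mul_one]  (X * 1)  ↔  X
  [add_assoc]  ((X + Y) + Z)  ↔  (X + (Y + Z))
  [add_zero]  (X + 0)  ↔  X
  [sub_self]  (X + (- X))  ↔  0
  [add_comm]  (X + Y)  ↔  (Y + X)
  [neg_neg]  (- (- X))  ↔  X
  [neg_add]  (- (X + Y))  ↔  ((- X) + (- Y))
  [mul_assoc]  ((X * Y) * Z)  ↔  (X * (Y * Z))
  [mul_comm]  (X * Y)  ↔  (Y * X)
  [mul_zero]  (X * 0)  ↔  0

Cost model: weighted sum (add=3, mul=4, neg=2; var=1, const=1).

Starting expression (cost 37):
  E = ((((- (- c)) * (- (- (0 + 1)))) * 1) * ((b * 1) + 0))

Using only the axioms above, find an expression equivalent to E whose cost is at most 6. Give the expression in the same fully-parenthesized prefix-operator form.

(c * b)   [cost 6]

1. [neg_neg →] (- (- (0 + 1)))  →  (0 + 1);  E = ((((- (- c)) * (0 + 1)) * 1) * ((b * 1) + 0))
2. [add_comm →] (0 + 1)  →  (1 + 0);  E = ((((- (- c)) * (1 + 0)) * 1) * ((b * 1) + 0))
3. [neg_neg →] (- (- c))  →  c;  E = (((c * (1 + 0)) * 1) * ((b * 1) + 0))
4. [add_zero →] (1 + 0)  →  1;  E = (((c * 1) * 1) * ((b * 1) + 0))
5. [add_zero →] ((b * 1) + 0)  →  (b * 1);  E = (((c * 1) * 1) * (b * 1))
6. [mul_one →] (b * 1)  →  b;  E = (((c * 1) * 1) * b)
7. [mul_one →] (c * 1)  →  c;  E = ((c * 1) * b)
8. [mul_one →] (c * 1)  →  c;  cost 6 ≤ 6, done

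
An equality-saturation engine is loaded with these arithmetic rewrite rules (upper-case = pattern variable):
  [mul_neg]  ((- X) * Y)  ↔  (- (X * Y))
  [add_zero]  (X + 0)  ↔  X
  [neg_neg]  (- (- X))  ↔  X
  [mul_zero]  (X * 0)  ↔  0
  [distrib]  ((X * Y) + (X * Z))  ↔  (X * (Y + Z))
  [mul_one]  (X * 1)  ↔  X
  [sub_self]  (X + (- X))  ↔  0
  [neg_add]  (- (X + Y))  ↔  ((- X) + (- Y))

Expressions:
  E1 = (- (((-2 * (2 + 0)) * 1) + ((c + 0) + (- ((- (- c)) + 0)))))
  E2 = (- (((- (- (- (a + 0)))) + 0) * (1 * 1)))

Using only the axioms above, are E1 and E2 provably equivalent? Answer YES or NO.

NO

Every axiom is a valid identity, so a rewrite proof would force E1 and E2 to agree under every assignment.
At a=0, c=0: E1 = 4 but E2 = 0; they differ, so no derivation exists.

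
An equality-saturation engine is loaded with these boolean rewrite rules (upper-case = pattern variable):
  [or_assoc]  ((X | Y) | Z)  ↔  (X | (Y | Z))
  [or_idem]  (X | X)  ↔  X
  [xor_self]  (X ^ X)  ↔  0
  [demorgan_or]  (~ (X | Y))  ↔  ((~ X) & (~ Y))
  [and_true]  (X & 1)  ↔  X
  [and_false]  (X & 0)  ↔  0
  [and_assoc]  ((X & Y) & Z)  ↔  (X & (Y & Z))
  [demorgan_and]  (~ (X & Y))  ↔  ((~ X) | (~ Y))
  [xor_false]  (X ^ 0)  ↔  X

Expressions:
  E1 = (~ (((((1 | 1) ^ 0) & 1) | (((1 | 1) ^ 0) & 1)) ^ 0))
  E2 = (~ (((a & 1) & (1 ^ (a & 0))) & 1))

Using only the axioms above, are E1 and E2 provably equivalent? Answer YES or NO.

NO

The axioms are sound identities: if E1 ↔* E2 then E1 and E2 evaluate identically under any assignment.
Under a=0: E1 evaluates to 0, E2 to 1. Distinct ⇒ no rewrite sequence connects them.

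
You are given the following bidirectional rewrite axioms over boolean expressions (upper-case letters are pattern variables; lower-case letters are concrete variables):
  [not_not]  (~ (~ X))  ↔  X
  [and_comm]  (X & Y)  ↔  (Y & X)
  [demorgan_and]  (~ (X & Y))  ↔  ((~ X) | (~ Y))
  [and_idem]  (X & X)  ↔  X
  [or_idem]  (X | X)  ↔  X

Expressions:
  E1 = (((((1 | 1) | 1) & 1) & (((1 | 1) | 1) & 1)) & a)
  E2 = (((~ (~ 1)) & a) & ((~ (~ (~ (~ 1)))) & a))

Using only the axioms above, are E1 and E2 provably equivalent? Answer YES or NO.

YES

(1) ((((1 | 1) | 1) & 1) & (((1 | 1) | 1) & 1))  =[and_idem →]=  (((1 | 1) | 1) & 1)    ⊢ ((((1 | 1) | 1) & 1) & a)
(2) (1 | 1)  =[or_idem →]=  1    ⊢ (((1 | 1) & 1) & a)
(3) (1 | 1)  =[or_idem →]=  1    ⊢ ((1 & 1) & a)
(4) (1 & 1)  =[and_idem →]=  1    ⊢ (1 & a)
(5) 1  =[not_not ←]=  (~ (~ 1))    ⊢ ((~ (~ 1)) & a)
(6) ((~ (~ 1)) & a)  =[and_idem ←]=  (((~ (~ 1)) & a) & ((~ (~ 1)) & a))
(7) (~ (~ 1))  =[not_not ←]=  (~ (~ (~ (~ 1))))    ⊢ E2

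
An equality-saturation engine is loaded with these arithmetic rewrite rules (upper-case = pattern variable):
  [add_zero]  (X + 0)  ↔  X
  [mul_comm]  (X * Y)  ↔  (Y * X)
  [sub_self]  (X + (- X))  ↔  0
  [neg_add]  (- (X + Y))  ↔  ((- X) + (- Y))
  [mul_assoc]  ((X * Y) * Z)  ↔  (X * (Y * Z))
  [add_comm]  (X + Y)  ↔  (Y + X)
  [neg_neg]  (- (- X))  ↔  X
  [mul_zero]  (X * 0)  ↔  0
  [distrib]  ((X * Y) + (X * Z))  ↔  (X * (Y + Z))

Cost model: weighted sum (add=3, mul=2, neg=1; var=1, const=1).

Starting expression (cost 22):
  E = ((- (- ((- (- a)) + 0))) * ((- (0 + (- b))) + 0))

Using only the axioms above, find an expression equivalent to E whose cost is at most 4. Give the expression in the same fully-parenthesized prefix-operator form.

step 1: neg_neg (→) rewrites (- (- a)) into a, now ((- (- (a + 0))) * ((- (0 + (- b))) + 0))
step 2: neg_neg (→) rewrites (- (- (a + 0))) into (a + 0), now ((a + 0) * ((- (0 + (- b))) + 0))
step 3: add_comm (→) rewrites (0 + (- b)) into ((- b) + 0), now ((a + 0) * ((- ((- b) + 0)) + 0))
step 4: add_zero (→) rewrites ((- b) + 0) into (- b), now ((a + 0) * ((- (- b)) + 0))
step 5: add_zero (→) rewrites ((- (- b)) + 0) into (- (- b)), now ((a + 0) * (- (- b)))
step 6: neg_neg (→) rewrites (- (- b)) into b, now ((a + 0) * b)
step 7: add_zero (→) rewrites (a + 0) into a, reaching cost 4 (bound 4)

(a * b)   [cost 4]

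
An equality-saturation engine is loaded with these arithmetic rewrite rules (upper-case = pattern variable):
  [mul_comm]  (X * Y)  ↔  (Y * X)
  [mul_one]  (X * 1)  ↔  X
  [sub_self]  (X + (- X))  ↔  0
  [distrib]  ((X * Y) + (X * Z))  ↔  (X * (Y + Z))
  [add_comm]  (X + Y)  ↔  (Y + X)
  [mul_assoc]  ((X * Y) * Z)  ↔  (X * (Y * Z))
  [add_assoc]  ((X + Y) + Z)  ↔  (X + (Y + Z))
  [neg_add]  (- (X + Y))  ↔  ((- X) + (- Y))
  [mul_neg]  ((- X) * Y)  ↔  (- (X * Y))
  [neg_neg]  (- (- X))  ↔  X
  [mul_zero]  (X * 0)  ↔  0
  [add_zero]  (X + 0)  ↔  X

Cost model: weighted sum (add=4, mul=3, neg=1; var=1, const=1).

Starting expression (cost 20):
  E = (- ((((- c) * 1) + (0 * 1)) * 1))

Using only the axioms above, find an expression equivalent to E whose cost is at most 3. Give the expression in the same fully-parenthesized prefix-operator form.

1. [mul_one →] ((((- c) * 1) + (0 * 1)) * 1)  →  (((- c) * 1) + (0 * 1));  E = (- (((- c) * 1) + (0 * 1)))
2. [mul_one →] ((- c) * 1)  →  (- c);  E = (- ((- c) + (0 * 1)))
3. [mul_one →] (0 * 1)  →  0;  E = (- ((- c) + 0))
4. [add_zero →] ((- c) + 0)  →  (- c);  cost 3 ≤ 3, done

(- (- c))   [cost 3]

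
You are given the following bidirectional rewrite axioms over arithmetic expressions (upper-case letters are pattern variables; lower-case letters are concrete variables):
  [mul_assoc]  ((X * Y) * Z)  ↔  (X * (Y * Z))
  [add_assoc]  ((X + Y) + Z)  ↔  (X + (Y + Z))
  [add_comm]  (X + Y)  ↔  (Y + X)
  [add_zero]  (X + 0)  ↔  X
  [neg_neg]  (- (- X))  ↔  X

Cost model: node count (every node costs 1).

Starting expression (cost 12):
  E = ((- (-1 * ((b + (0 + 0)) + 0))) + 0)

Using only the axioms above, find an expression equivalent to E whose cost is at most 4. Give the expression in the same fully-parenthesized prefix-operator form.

(- (-1 * b))   [cost 4]

step 1: add_zero (→) rewrites ((- (-1 * ((b + (0 + 0)) + 0))) + 0) into (- (-1 * ((b + (0 + 0)) + 0)))
step 2: add_zero (→) rewrites (0 + 0) into 0, now (- (-1 * ((b + 0) + 0)))
step 3: add_zero (→) rewrites ((b + 0) + 0) into (b + 0), now (- (-1 * (b + 0)))
step 4: add_zero (→) rewrites (b + 0) into b, reaching cost 4 (bound 4)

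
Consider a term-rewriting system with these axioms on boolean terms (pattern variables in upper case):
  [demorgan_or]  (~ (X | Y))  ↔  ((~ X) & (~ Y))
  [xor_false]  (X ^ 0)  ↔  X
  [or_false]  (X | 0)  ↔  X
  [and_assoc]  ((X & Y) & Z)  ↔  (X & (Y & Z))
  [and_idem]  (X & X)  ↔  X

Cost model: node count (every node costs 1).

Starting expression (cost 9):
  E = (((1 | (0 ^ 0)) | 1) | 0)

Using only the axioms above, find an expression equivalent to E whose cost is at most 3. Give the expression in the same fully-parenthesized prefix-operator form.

step 1: xor_false (→) rewrites (0 ^ 0) into 0, now (((1 | 0) | 1) | 0)
step 2: or_false (→) rewrites (((1 | 0) | 1) | 0) into ((1 | 0) | 1)
step 3: or_false (→) rewrites (1 | 0) into 1, reaching cost 3 (bound 3)

(1 | 1)   [cost 3]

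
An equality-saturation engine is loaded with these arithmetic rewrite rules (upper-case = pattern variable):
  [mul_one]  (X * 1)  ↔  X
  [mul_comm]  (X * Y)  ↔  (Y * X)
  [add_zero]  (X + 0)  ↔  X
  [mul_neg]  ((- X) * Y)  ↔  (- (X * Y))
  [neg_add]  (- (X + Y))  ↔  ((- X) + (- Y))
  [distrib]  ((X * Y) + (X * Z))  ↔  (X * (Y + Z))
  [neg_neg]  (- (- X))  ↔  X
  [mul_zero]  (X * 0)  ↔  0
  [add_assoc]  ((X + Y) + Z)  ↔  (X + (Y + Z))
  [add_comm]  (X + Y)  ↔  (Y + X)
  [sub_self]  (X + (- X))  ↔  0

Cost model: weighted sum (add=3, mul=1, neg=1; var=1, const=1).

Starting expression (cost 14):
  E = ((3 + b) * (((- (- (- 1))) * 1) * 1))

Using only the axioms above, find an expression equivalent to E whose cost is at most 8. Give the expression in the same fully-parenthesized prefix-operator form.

1. [mul_one →] ((- (- (- 1))) * 1)  →  (- (- (- 1)));  E = ((3 + b) * ((- (- (- 1))) * 1))
2. [neg_neg →] (- (- (- 1)))  →  (- 1);  E = ((3 + b) * ((- 1) * 1))
3. [mul_one →] ((- 1) * 1)  →  (- 1);  cost 8 ≤ 8, done

((3 + b) * (- 1))   [cost 8]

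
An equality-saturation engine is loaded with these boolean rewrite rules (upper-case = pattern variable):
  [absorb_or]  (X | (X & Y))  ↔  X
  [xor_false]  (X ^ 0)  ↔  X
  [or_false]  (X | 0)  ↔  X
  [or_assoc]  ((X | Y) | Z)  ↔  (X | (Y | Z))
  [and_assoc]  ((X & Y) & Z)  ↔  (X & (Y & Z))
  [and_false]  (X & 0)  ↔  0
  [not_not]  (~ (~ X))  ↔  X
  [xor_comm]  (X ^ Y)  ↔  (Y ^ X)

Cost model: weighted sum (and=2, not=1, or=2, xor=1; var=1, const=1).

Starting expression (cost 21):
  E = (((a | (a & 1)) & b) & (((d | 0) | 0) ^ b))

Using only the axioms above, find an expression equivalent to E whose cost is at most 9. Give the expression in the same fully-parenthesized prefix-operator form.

((a & b) & (d ^ b))   [cost 9]

(1) ((d | 0) | 0)  =[or_false →]=  (d | 0)    ⊢ (((a | (a & 1)) & b) & ((d | 0) ^ b))
(2) (d | 0)  =[or_false →]=  d    ⊢ (((a | (a & 1)) & b) & (d ^ b))
(3) (a | (a & 1))  =[absorb_or →]=  a    ⊢ cost 9, within 9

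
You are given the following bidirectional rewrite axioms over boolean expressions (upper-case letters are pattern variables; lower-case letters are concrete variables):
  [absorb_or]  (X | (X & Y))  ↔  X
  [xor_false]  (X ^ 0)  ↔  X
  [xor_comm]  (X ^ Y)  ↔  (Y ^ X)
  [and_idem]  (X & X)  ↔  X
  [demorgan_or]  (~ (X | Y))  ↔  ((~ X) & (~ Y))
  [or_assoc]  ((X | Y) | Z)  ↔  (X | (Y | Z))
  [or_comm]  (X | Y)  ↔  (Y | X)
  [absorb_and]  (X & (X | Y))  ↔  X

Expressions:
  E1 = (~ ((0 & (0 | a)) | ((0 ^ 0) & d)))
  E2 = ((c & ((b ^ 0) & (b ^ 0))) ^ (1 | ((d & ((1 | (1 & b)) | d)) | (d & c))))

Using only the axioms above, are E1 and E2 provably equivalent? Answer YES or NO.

NO

Every axiom is a valid identity, so a rewrite proof would force E1 and E2 to agree under every assignment.
At a=0, b=1, c=1, d=0: E1 = 1 but E2 = 0; they differ, so no derivation exists.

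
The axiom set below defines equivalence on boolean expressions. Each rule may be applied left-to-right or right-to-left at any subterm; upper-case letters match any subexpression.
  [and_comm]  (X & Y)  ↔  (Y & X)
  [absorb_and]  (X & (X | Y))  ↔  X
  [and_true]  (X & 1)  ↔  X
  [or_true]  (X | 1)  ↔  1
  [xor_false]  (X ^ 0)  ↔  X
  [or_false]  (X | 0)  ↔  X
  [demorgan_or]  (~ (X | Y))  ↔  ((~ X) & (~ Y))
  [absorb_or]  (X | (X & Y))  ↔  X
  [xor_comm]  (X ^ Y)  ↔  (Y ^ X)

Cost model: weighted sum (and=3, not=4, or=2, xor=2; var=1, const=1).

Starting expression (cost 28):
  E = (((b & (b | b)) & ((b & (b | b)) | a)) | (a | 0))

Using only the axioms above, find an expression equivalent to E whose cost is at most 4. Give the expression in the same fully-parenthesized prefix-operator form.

(1) ((b & (b | b)) & ((b & (b | b)) | a))  =[absorb_and →]=  (b & (b | b))    ⊢ ((b & (b | b)) | (a | 0))
(2) (b & (b | b))  =[absorb_and →]=  b    ⊢ (b | (a | 0))
(3) (a | 0)  =[or_false →]=  a    ⊢ cost 4, within 4

(b | a)   [cost 4]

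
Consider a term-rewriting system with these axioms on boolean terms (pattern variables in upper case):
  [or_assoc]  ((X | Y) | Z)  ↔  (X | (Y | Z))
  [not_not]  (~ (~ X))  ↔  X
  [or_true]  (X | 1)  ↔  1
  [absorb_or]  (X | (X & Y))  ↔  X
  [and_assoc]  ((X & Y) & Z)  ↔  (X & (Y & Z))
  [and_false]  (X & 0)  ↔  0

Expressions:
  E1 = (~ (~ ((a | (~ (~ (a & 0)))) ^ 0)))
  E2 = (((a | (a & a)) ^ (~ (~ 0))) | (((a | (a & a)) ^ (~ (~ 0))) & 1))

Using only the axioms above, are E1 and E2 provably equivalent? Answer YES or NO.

YES

(1) (~ (~ (a & 0)))  =[not_not →]=  (a & 0)    ⊢ (~ (~ ((a | (a & 0)) ^ 0)))
(2) (a | (a & 0))  =[absorb_or →]=  a    ⊢ (~ (~ (a ^ 0)))
(3) (~ (~ (a ^ 0)))  =[not_not →]=  (a ^ 0)
(4) a  =[absorb_or ←]=  (a | (a & a))    ⊢ ((a | (a & a)) ^ 0)
(5) 0  =[not_not ←]=  (~ (~ 0))    ⊢ ((a | (a & a)) ^ (~ (~ 0)))
(6) ((a | (a & a)) ^ (~ (~ 0)))  =[absorb_or ←]=  (((a | (a & a)) ^ (~ (~ 0))) | (((a | (a & a)) ^ (~ (~ 0))) & 1))    ⊢ E2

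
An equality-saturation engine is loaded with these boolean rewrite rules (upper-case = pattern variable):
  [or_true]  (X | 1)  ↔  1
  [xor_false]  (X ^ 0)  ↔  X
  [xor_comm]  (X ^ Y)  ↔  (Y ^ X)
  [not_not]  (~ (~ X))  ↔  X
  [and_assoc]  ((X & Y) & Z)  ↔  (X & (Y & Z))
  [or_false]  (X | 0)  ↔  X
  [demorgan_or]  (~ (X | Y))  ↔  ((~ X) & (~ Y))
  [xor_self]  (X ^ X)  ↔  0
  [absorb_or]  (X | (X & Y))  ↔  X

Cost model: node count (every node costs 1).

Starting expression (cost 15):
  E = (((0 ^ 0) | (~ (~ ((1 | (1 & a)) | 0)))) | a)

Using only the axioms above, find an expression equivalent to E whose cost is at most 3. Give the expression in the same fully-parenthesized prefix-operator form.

1. [absorb_or →] (1 | (1 & a))  →  1;  E = (((0 ^ 0) | (~ (~ (1 | 0)))) | a)
2. [xor_false →] (0 ^ 0)  →  0;  E = ((0 | (~ (~ (1 | 0)))) | a)
3. [not_not →] (~ (~ (1 | 0)))  →  (1 | 0);  E = ((0 | (1 | 0)) | a)
4. [or_false →] (1 | 0)  →  1;  E = ((0 | 1) | a)
5. [or_true →] (0 | 1)  →  1;  cost 3 ≤ 3, done

(1 | a)   [cost 3]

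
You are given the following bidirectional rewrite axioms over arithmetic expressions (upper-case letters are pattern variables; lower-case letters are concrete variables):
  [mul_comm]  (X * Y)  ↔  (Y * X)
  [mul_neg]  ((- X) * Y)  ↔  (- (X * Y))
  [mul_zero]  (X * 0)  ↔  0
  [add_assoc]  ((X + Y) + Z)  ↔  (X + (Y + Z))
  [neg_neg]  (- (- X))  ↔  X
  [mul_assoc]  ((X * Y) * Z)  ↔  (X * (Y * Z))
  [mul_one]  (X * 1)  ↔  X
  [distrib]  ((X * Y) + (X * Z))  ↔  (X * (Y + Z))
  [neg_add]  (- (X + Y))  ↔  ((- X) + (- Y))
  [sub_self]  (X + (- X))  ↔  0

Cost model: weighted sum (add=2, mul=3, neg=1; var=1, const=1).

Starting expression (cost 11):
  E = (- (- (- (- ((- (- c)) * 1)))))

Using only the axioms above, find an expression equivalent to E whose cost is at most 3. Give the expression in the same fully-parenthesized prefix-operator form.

step 1: mul_one (→) rewrites ((- (- c)) * 1) into (- (- c)), now (- (- (- (- (- (- c))))))
step 2: neg_neg (→) rewrites (- (- (- (- (- (- c)))))) into (- (- (- (- c))))
step 3: neg_neg (→) rewrites (- (- c)) into c, reaching cost 3 (bound 3)

(- (- c))   [cost 3]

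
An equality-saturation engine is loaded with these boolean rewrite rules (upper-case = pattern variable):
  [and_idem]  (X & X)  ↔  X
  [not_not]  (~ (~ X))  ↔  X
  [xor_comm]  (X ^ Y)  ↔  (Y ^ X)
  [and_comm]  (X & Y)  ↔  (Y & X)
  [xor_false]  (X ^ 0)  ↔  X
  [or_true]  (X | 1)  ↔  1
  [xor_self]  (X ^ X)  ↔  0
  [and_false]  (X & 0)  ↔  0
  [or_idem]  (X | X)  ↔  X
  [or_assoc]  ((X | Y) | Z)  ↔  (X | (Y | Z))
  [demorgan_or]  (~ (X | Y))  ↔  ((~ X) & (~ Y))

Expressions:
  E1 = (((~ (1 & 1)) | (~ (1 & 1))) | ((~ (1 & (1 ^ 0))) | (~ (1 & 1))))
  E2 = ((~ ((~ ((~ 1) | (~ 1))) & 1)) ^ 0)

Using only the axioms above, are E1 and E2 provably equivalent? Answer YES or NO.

YES

1. [xor_false →] (1 ^ 0)  →  1;  E1 = (((~ (1 & 1)) | (~ (1 & 1))) | ((~ (1 & 1)) | (~ (1 & 1))))
2. [or_idem →] (((~ (1 & 1)) | (~ (1 & 1))) | ((~ (1 & 1)) | (~ (1 & 1))))  →  ((~ (1 & 1)) | (~ (1 & 1)))
3. [or_idem →] ((~ (1 & 1)) | (~ (1 & 1)))  →  (~ (1 & 1))
4. [not_not ←] 1  →  (~ (~ 1));  E1 = (~ ((~ (~ 1)) & 1))
5. [or_idem ←] (~ 1)  →  ((~ 1) | (~ 1));  E1 = (~ ((~ ((~ 1) | (~ 1))) & 1))
6. [xor_false ←] (~ ((~ ((~ 1) | (~ 1))) & 1))  →  ((~ ((~ ((~ 1) | (~ 1))) & 1)) ^ 0);  this is E2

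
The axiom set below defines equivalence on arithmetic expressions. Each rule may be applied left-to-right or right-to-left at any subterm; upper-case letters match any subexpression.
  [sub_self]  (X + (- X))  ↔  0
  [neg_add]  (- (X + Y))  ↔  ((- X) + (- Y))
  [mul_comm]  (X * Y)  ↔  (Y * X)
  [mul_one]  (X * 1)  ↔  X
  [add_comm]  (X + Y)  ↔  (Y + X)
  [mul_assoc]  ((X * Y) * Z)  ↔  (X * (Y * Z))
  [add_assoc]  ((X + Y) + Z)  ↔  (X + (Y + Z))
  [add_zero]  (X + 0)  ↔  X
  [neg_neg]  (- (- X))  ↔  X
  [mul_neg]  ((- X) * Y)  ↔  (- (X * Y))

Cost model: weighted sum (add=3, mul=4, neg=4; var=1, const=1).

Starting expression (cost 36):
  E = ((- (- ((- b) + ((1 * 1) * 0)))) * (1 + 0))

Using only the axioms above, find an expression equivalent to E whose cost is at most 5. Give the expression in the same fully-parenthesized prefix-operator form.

(1) (1 * 1)  =[mul_one →]=  1    ⊢ ((- (- ((- b) + (1 * 0)))) * (1 + 0))
(2) (1 * 0)  =[mul_comm →]=  (0 * 1)    ⊢ ((- (- ((- b) + (0 * 1)))) * (1 + 0))
(3) (1 + 0)  =[add_zero →]=  1    ⊢ ((- (- ((- b) + (0 * 1)))) * 1)
(4) ((- (- ((- b) + (0 * 1)))) * 1)  =[mul_one →]=  (- (- ((- b) + (0 * 1))))
(5) (0 * 1)  =[mul_one →]=  0    ⊢ (- (- ((- b) + 0)))
(6) (- (- ((- b) + 0)))  =[neg_neg →]=  ((- b) + 0)
(7) ((- b) + 0)  =[add_zero →]=  (- b)    ⊢ cost 5, within 5

(- b)   [cost 5]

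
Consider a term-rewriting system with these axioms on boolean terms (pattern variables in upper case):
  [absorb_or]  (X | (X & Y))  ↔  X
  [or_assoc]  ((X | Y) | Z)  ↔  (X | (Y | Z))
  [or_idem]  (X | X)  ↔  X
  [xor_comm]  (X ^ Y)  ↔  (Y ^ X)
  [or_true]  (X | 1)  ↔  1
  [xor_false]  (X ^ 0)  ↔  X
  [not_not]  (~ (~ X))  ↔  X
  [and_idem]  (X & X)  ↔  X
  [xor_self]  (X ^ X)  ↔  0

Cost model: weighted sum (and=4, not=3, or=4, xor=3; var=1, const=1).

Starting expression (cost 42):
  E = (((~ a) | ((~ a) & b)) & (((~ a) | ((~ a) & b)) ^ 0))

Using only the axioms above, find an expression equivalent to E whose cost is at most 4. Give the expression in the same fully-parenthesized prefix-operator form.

(~ a)   [cost 4]

1. [xor_false →] (((~ a) | ((~ a) & b)) ^ 0)  →  ((~ a) | ((~ a) & b));  E = (((~ a) | ((~ a) & b)) & ((~ a) | ((~ a) & b)))
2. [and_idem →] (((~ a) | ((~ a) & b)) & ((~ a) | ((~ a) & b)))  →  ((~ a) | ((~ a) & b))
3. [absorb_or →] ((~ a) | ((~ a) & b))  →  (~ a);  cost 4 ≤ 4, done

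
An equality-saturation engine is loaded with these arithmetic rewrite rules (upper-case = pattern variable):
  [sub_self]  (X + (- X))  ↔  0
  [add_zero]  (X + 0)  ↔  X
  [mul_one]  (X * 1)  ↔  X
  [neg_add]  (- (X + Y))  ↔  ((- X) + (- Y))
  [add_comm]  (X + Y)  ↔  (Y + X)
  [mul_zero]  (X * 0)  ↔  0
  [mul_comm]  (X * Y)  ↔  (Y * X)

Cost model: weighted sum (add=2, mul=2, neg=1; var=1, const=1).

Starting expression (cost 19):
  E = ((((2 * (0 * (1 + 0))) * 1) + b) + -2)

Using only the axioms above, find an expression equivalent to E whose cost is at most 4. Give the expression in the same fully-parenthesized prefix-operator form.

step 1: add_zero (→) rewrites (1 + 0) into 1, now ((((2 * (0 * 1)) * 1) + b) + -2)
step 2: mul_one (→) rewrites ((2 * (0 * 1)) * 1) into (2 * (0 * 1)), now (((2 * (0 * 1)) + b) + -2)
step 3: add_comm (→) rewrites ((2 * (0 * 1)) + b) into (b + (2 * (0 * 1))), now ((b + (2 * (0 * 1))) + -2)
step 4: mul_one (→) rewrites (0 * 1) into 0, now ((b + (2 * 0)) + -2)
step 5: mul_zero (→) rewrites (2 * 0) into 0, now ((b + 0) + -2)
step 6: add_comm (→) rewrites ((b + 0) + -2) into (-2 + (b + 0))
step 7: add_zero (→) rewrites (b + 0) into b, reaching cost 4 (bound 4)

(-2 + b)   [cost 4]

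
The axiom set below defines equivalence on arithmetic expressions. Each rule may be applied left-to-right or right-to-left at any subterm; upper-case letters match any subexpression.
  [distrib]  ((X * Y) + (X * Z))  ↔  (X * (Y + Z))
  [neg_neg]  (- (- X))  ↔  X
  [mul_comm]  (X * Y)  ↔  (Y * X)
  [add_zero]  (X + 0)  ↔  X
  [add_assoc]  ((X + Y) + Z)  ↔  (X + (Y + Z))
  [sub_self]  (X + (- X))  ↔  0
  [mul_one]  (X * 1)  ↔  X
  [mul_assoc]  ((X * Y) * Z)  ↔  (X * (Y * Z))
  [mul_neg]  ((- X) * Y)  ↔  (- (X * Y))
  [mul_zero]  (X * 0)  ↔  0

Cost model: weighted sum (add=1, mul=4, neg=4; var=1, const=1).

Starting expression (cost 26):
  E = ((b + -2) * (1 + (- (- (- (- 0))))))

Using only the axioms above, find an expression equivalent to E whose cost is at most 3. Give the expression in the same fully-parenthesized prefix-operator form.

(b + -2)   [cost 3]

1. [neg_neg →] (- (- (- (- 0))))  →  (- (- 0));  E = ((b + -2) * (1 + (- (- 0))))
2. [neg_neg →] (- (- 0))  →  0;  E = ((b + -2) * (1 + 0))
3. [add_zero →] (1 + 0)  →  1;  E = ((b + -2) * 1)
4. [mul_one →] ((b + -2) * 1)  →  (b + -2);  cost 3 ≤ 3, done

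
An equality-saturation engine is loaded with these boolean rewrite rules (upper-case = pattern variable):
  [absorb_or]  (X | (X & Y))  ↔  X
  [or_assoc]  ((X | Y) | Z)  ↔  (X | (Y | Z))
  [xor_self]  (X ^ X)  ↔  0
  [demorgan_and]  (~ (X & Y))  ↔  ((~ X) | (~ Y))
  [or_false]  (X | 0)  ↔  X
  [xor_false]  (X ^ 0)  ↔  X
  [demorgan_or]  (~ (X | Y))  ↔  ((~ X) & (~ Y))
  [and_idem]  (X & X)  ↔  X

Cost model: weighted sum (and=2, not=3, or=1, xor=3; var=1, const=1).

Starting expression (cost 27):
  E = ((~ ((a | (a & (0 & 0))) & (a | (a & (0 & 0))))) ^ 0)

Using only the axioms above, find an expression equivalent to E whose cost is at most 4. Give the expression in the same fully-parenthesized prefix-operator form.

(~ a)   [cost 4]

(1) ((~ ((a | (a & (0 & 0))) & (a | (a & (0 & 0))))) ^ 0)  =[xor_false →]=  (~ ((a | (a & (0 & 0))) & (a | (a & (0 & 0)))))
(2) ((a | (a & (0 & 0))) & (a | (a & (0 & 0))))  =[and_idem →]=  (a | (a & (0 & 0)))    ⊢ (~ (a | (a & (0 & 0))))
(3) (0 & 0)  =[and_idem →]=  0    ⊢ (~ (a | (a & 0)))
(4) (a | (a & 0))  =[absorb_or →]=  a    ⊢ cost 4, within 4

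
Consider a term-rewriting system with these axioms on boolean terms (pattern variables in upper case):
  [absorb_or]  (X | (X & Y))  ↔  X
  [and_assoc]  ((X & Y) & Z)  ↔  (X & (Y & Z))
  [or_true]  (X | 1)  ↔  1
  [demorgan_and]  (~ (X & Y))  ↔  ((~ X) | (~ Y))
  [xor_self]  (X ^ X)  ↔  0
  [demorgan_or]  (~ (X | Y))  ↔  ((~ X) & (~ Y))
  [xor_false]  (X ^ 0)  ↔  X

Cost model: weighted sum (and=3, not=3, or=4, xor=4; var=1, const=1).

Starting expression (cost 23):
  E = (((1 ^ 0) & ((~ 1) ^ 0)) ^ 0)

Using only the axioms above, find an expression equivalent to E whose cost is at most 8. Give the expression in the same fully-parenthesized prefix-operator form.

1. [xor_false →] (1 ^ 0)  →  1;  E = ((1 & ((~ 1) ^ 0)) ^ 0)
2. [xor_false →] ((1 & ((~ 1) ^ 0)) ^ 0)  →  (1 & ((~ 1) ^ 0))
3. [xor_false →] ((~ 1) ^ 0)  →  (~ 1);  cost 8 ≤ 8, done

(1 & (~ 1))   [cost 8]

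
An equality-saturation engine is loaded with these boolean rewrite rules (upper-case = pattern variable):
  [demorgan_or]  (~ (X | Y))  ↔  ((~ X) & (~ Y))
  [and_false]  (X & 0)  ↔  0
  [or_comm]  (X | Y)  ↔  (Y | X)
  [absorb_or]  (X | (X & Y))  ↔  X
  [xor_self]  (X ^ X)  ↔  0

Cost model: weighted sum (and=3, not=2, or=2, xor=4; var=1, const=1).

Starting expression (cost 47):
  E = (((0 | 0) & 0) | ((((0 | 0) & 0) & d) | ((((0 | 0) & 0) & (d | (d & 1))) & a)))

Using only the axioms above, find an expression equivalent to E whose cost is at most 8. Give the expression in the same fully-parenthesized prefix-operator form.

step 1: absorb_or (→) rewrites (d | (d & 1)) into d, now (((0 | 0) & 0) | ((((0 | 0) & 0) & d) | ((((0 | 0) & 0) & d) & a)))
step 2: absorb_or (→) rewrites ((((0 | 0) & 0) & d) | ((((0 | 0) & 0) & d) & a)) into (((0 | 0) & 0) & d), now (((0 | 0) & 0) | (((0 | 0) & 0) & d))
step 3: absorb_or (→) rewrites (((0 | 0) & 0) | (((0 | 0) & 0) & d)) into ((0 | 0) & 0), reaching cost 8 (bound 8)

((0 | 0) & 0)   [cost 8]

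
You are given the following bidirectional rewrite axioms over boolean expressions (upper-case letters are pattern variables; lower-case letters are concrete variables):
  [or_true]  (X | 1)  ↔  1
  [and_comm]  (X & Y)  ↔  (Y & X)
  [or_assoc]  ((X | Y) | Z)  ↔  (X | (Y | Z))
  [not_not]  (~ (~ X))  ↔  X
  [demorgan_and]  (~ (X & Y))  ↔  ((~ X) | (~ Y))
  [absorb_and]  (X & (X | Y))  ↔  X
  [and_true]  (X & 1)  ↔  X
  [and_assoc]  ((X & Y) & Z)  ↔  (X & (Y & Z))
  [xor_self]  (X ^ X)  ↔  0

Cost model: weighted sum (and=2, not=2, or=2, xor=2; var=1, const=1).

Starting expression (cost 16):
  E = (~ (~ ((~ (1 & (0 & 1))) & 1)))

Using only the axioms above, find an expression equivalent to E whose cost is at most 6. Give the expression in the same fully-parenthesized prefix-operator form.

(~ (1 & 0))   [cost 6]

(1) ((~ (1 & (0 & 1))) & 1)  =[and_true →]=  (~ (1 & (0 & 1)))    ⊢ (~ (~ (~ (1 & (0 & 1)))))
(2) (~ (~ (~ (1 & (0 & 1)))))  =[not_not →]=  (~ (1 & (0 & 1)))
(3) (0 & 1)  =[and_true →]=  0    ⊢ cost 6, within 6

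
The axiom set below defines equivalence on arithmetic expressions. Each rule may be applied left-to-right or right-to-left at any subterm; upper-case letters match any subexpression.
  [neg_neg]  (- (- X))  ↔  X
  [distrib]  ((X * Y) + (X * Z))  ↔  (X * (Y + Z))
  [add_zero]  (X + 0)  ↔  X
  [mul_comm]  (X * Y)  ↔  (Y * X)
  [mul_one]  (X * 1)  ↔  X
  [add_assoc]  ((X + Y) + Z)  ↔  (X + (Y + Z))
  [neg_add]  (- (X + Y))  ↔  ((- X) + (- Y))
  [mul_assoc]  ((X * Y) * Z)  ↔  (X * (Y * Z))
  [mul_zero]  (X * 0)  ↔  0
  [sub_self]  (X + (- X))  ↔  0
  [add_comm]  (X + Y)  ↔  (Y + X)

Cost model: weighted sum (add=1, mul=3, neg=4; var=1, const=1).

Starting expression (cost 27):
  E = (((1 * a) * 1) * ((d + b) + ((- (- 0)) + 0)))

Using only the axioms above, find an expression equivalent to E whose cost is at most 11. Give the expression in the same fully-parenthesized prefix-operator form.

((1 * a) * (d + b))   [cost 11]

1. [neg_neg →] (- (- 0))  →  0;  E = (((1 * a) * 1) * ((d + b) + (0 + 0)))
2. [add_zero →] (0 + 0)  →  0;  E = (((1 * a) * 1) * ((d + b) + 0))
3. [mul_one →] ((1 * a) * 1)  →  (1 * a);  E = ((1 * a) * ((d + b) + 0))
4. [add_zero →] ((d + b) + 0)  →  (d + b);  cost 11 ≤ 11, done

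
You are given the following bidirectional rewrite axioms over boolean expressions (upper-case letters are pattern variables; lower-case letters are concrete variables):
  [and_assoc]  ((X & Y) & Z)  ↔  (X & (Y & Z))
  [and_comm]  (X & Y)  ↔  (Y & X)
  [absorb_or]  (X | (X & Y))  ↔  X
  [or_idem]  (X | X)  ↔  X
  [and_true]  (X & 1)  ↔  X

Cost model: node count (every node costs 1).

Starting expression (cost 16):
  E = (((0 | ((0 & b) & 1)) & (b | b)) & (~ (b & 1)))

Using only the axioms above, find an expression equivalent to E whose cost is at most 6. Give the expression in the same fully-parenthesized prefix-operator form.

(1) ((0 & b) & 1)  =[and_true →]=  (0 & b)    ⊢ (((0 | (0 & b)) & (b | b)) & (~ (b & 1)))
(2) (b | b)  =[or_idem →]=  b    ⊢ (((0 | (0 & b)) & b) & (~ (b & 1)))
(3) (0 | (0 & b))  =[absorb_or →]=  0    ⊢ ((0 & b) & (~ (b & 1)))
(4) ((0 & b) & (~ (b & 1)))  =[and_comm →]=  ((~ (b & 1)) & (0 & b))
(5) (b & 1)  =[and_true →]=  b    ⊢ cost 6, within 6

((~ b) & (0 & b))   [cost 6]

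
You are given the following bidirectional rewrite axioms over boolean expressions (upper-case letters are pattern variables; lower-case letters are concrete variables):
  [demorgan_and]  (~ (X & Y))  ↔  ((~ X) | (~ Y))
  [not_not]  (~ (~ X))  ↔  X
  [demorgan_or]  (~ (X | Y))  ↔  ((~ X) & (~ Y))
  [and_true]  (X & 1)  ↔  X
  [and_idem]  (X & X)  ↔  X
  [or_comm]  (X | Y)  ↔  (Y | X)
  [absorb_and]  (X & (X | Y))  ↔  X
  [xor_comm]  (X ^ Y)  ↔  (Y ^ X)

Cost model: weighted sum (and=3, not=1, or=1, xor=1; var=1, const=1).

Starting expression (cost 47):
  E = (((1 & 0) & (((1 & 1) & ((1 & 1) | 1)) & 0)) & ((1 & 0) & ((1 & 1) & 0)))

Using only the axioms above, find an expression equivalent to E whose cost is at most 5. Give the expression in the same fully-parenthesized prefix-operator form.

step 1: absorb_and (→) rewrites ((1 & 1) & ((1 & 1) | 1)) into (1 & 1), now (((1 & 0) & ((1 & 1) & 0)) & ((1 & 0) & ((1 & 1) & 0)))
step 2: and_true (→) rewrites (1 & 1) into 1, now (((1 & 0) & ((1 & 1) & 0)) & ((1 & 0) & (1 & 0)))
step 3: and_true (→) rewrites (1 & 1) into 1, now (((1 & 0) & (1 & 0)) & ((1 & 0) & (1 & 0)))
step 4: and_idem (→) rewrites (((1 & 0) & (1 & 0)) & ((1 & 0) & (1 & 0))) into ((1 & 0) & (1 & 0))
step 5: and_idem (→) rewrites ((1 & 0) & (1 & 0)) into (1 & 0), reaching cost 5 (bound 5)

(1 & 0)   [cost 5]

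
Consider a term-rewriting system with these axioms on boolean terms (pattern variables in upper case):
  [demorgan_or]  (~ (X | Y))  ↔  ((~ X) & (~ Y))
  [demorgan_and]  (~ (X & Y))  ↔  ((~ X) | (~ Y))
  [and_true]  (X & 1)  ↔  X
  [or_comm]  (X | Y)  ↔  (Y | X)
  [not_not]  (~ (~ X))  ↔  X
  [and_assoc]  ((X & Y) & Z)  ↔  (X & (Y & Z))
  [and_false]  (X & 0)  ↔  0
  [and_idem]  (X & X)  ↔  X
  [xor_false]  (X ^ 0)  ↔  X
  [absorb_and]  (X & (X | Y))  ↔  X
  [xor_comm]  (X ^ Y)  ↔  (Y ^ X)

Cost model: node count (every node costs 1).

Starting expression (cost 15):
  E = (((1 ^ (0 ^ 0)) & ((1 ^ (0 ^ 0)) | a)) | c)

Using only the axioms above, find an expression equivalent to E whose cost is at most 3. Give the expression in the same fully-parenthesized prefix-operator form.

(1 | c)   [cost 3]

(1) ((1 ^ (0 ^ 0)) & ((1 ^ (0 ^ 0)) | a))  =[absorb_and →]=  (1 ^ (0 ^ 0))    ⊢ ((1 ^ (0 ^ 0)) | c)
(2) (0 ^ 0)  =[xor_false →]=  0    ⊢ ((1 ^ 0) | c)
(3) (1 ^ 0)  =[xor_false →]=  1    ⊢ cost 3, within 3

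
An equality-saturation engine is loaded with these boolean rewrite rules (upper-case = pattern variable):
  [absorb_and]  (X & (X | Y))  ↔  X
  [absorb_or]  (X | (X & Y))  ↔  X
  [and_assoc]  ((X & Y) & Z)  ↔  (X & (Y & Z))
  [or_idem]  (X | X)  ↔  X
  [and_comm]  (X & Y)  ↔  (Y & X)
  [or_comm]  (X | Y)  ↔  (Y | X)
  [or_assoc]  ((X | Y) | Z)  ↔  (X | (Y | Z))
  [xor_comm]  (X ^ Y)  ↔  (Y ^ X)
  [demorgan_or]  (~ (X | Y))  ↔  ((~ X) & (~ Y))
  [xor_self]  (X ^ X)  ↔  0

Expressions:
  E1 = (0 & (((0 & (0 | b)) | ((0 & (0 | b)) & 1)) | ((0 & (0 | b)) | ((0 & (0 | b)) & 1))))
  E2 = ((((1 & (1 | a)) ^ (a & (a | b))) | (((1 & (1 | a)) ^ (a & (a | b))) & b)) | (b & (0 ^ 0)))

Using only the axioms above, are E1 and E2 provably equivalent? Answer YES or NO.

NO

Every axiom is a valid identity, so a rewrite proof would force E1 and E2 to agree under every assignment.
At a=0, b=0: E1 = 0 but E2 = 1; they differ, so no derivation exists.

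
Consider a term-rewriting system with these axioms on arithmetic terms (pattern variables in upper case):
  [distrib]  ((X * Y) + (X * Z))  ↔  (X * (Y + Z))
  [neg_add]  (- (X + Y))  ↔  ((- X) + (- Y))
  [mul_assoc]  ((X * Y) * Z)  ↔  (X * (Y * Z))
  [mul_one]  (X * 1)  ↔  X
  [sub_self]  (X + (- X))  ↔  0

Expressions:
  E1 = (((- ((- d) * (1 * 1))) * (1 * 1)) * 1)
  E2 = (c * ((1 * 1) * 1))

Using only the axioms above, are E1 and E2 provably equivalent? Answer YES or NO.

All listed rules preserve value, hence provable equivalence implies equal values everywhere; look for a separating assignment.
c=0, d=1 gives E1 ↦ 1, E2 ↦ 0; values differ ⇒ not provably equivalent.

NO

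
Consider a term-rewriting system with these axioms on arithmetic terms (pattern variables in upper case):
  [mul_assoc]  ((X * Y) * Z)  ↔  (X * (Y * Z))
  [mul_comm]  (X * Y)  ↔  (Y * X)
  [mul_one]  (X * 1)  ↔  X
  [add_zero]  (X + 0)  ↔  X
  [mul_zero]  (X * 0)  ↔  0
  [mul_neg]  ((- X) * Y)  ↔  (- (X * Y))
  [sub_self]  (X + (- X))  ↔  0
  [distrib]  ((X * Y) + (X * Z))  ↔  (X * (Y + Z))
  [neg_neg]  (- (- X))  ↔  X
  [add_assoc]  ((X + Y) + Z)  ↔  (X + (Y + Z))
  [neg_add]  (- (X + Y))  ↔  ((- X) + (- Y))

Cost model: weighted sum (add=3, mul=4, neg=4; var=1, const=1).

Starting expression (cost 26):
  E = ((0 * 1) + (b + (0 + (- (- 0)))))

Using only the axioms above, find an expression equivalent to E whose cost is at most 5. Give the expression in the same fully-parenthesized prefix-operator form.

(1) (- (- 0))  =[neg_neg →]=  0    ⊢ ((0 * 1) + (b + (0 + 0)))
(2) (0 + 0)  =[add_zero →]=  0    ⊢ ((0 * 1) + (b + 0))
(3) (0 * 1)  =[mul_one →]=  0    ⊢ (0 + (b + 0))
(4) (b + 0)  =[add_zero →]=  b    ⊢ cost 5, within 5

(0 + b)   [cost 5]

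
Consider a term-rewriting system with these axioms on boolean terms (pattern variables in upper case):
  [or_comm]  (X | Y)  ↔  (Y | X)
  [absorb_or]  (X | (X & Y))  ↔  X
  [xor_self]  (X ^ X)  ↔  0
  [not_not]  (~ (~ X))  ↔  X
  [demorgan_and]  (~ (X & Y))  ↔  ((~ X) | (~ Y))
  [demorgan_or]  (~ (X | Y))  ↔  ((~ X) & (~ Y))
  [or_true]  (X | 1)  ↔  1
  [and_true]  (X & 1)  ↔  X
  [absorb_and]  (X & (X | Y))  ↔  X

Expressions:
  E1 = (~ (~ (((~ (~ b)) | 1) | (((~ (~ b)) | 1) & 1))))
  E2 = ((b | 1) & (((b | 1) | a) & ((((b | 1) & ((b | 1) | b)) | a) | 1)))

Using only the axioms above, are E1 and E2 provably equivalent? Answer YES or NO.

YES

step 1: absorb_or (→) rewrites (((~ (~ b)) | 1) | (((~ (~ b)) | 1) & 1)) into ((~ (~ b)) | 1), now (~ (~ ((~ (~ b)) | 1)))
step 2: not_not (→) rewrites (~ (~ ((~ (~ b)) | 1))) into ((~ (~ b)) | 1)
step 3: not_not (→) rewrites (~ (~ b)) into b, now (b | 1)
step 4: absorb_and (←) rewrites (b | 1) into ((b | 1) & ((b | 1) | a))
step 5: absorb_and (←) rewrites ((b | 1) | a) into (((b | 1) | a) & (((b | 1) | a) | 1)), now ((b | 1) & (((b | 1) | a) & (((b | 1) | a) | 1)))
step 6: absorb_and (←) rewrites (b | 1) into ((b | 1) & ((b | 1) | b)), which is E2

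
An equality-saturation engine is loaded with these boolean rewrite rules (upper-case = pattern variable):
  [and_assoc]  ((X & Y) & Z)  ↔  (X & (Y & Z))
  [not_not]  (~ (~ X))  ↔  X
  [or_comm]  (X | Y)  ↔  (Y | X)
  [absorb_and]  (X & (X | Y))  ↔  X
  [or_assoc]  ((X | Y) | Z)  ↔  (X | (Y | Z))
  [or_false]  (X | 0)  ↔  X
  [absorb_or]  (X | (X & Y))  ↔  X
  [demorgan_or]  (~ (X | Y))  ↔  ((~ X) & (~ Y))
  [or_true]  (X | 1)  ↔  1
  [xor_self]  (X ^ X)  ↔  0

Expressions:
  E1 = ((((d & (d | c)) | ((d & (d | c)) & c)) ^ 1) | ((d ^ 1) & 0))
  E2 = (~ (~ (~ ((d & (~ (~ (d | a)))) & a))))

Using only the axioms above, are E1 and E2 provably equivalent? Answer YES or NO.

NO

The axioms are sound identities: if E1 ↔* E2 then E1 and E2 evaluate identically under any assignment.
Under a=0, c=0, d=1: E1 evaluates to 0, E2 to 1. Distinct ⇒ no rewrite sequence connects them.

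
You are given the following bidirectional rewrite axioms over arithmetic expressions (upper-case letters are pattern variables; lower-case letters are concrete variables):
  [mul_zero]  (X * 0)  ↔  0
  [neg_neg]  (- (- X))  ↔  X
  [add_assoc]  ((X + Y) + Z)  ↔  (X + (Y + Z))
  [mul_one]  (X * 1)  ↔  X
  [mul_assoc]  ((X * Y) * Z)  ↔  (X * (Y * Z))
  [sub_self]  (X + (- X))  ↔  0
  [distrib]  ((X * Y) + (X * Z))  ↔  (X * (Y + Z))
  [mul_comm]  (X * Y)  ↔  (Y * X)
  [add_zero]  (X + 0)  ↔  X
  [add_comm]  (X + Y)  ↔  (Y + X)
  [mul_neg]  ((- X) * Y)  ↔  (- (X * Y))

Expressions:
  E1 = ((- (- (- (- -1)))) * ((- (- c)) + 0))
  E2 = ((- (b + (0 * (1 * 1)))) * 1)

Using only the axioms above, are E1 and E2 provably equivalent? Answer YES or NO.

NO

All listed rules preserve value, hence provable equivalence implies equal values everywhere; look for a separating assignment.
b=0, c=1 gives E1 ↦ -1, E2 ↦ 0; values differ ⇒ not provably equivalent.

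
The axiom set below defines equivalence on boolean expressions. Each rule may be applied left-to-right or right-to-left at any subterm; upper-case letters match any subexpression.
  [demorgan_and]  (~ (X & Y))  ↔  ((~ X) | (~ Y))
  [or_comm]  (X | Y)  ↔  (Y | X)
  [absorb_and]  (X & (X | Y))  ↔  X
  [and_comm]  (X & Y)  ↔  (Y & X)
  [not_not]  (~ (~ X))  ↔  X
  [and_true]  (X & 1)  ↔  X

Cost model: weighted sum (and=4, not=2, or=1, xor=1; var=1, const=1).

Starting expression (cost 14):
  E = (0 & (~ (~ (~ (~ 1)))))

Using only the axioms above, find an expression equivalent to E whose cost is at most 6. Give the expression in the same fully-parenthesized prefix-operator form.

(1 & 0)   [cost 6]

(1) (0 & (~ (~ (~ (~ 1)))))  =[and_comm →]=  ((~ (~ (~ (~ 1)))) & 0)
(2) (~ (~ (~ 1)))  =[not_not →]=  (~ 1)    ⊢ ((~ (~ 1)) & 0)
(3) (~ (~ 1))  =[not_not →]=  1    ⊢ cost 6, within 6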